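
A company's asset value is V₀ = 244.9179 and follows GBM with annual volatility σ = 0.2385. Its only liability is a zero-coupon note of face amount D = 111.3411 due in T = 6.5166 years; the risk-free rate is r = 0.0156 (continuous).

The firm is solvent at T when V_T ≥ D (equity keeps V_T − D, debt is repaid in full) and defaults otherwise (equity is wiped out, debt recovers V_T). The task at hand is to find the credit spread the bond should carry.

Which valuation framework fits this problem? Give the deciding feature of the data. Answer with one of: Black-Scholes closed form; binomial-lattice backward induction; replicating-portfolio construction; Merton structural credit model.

Key observation: a levered firm with one bullet debt due at 6.5166 years is the canonical structural-credit setup: equity is a call on the firm's assets struck at the face value.

framework: Merton structural credit model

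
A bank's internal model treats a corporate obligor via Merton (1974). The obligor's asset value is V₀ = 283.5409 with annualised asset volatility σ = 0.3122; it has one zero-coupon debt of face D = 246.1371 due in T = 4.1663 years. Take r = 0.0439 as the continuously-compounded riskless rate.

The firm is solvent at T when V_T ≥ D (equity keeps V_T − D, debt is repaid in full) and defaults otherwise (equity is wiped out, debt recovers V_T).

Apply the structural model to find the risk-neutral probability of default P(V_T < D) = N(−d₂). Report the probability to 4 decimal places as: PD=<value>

PD=0.4245

With assets at 283.5409 and a single debt payment of 246.1371 at 4.1663 years:
d₁ = [ln(V₀/D) + (r + σ²/2)T] / (σ√T)
   = [ln(283.5409/246.1371) + (0.0439 + 0.5·0.3122²)·4.1663] / (0.3122·√4.1663)
   = [0.141468 + 0.385943] / 0.637248 = 0.827638
d₂ = d₁ − σ√T = 0.827638 − 0.637248 = 0.190391
risk-neutral PD = N(−d₂) = N(-0.190391) = 0.424501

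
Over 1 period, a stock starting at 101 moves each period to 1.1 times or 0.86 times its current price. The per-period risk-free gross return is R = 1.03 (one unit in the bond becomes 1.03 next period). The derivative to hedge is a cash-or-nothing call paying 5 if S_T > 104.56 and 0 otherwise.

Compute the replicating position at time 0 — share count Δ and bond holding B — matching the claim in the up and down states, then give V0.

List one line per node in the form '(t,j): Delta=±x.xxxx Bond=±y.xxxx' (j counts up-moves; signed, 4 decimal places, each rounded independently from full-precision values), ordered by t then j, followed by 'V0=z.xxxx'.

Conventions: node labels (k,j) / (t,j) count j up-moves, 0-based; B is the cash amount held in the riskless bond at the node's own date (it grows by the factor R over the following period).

(0,0): Delta=0.2063 Bond=-17.3948
V0=3.4385

Since d<R<u, set p* = (R−d)/(u−d) = 0.7083; price each node as the discounted p*-expectation of its children.
Payoffs at expiry: V(1,0)=0.0000, V(1,1)=5.0000
(0,0): S=101.0000. Δ = (V_up−V_dn)/(S_up−S_dn) = (5.0000−0.0000)/(111.1000−86.8600) = 0.2063. V = [p*·5.0000 + (1−p*)·0.0000]/1.03 = 3.4385. B = V − Δ·S = -17.3948.
Verification: the root portfolio costs Δ(0,0)·S0 + B(0,0) = 3.4385, matching V0.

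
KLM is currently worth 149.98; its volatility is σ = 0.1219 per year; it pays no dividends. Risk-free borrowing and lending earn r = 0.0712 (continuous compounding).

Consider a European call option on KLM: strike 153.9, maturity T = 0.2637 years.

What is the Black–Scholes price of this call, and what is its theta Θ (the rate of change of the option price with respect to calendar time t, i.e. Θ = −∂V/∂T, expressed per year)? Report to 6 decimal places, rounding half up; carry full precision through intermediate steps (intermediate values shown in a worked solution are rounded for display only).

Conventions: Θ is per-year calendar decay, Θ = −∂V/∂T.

price = 3.252952
Θ = -11.841729

σ√T = 0.1219·√0.2637 = 0.062598
d₁ = (ln(S/K) + (r+σ²/2)T) / (σ√T) = (ln(149.98/153.9) + (0.0712+0.1219²/2)·0.2637) / 0.062598 = (-0.025801 + 0.020735) / 0.062598 = -0.080936
d₂ = d₁ − σ√T = -0.080936 − 0.062598 = -0.143534
e^{−rT} = 0.981400
N(d₁) = 0.467746,  N(d₂) = 0.442934
Call price V = S·N(d₁) − K·e^{−rT}·N(d₂) = 70.152611 − 66.899659 = 3.252952
φ(d₁) = (1/√(2π))·e^{−d₁²/2} = 0.397638
Θ = −S·φ(d₁)·σ/(2√T) − r·K·e^{−rT}·N(d₂) = −7.078473 − 4.763256 = -11.841729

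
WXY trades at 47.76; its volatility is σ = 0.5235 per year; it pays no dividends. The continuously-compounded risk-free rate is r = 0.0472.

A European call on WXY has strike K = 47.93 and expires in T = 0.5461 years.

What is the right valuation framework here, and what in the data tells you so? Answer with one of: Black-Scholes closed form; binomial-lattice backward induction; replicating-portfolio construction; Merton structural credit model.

Key observation: the instrument is a plain European call (strike 47.93) on a lognormal asset; the exact continuous-time formula applies directly.

framework: Black-Scholes closed form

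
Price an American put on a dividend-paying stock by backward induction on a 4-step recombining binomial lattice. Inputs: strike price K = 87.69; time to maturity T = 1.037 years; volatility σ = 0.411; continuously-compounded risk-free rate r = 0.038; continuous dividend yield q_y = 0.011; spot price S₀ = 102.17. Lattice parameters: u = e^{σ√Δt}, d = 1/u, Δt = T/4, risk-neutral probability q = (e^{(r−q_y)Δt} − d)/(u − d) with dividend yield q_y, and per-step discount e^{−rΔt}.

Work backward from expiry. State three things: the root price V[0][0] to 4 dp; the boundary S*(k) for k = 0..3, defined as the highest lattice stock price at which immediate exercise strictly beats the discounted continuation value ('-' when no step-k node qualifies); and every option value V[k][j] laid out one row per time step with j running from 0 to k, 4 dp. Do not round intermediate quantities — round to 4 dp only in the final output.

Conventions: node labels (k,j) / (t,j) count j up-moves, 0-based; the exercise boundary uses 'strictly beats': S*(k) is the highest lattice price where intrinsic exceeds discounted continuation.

Δt=0.25925  u=1.23277  d=0.81118  q=0.46453  discount=0.99020
step 4 (expiry): payoffs max(K−S,0) = 43.4527 20.4611 0.0000 0.0000 0.0000
step 3: (k=3,j=0): S=54.5347, K−S=33.1553, hold=32.4510 ⇒ V=33.1553 exercise | (k=3,j=1): S=82.8781, K−S=4.8119, hold=10.8488 ⇒ V=10.8488 continue | (k=3,j=2): S=125.9526, K−S=0.0000, hold=0.0000 ⇒ V=0.0000 continue | (k=3,j=3): S=191.4142, K−S=0.0000, hold=0.0000 ⇒ V=0.0000 continue  boundary S*=54.5347
step 2: (k=2,j=0): S=67.2289, K−S=20.4611, hold=22.5697 ⇒ V=22.5697 continue | (k=2,j=1): S=102.1700, K−S=0.0000, hold=5.7522 ⇒ V=5.7522 continue | (k=2,j=2): S=155.2711, K−S=0.0000, hold=0.0000 ⇒ V=0.0000 continue  boundary S*=-
step 1: (k=1,j=0): S=82.8781, K−S=4.8119, hold=14.6127 ⇒ V=14.6127 continue | (k=1,j=1): S=125.9526, K−S=0.0000, hold=3.0499 ⇒ V=3.0499 continue  boundary S*=-
step 0: (k=0,j=0): S=102.1700, K−S=0.0000, hold=9.1508 ⇒ V=9.1508 continue  boundary S*=-

price = 9.1508
boundary = - - - 54.5347
tree:
9.1508
14.6127 3.0499
22.5697 5.7522 0.0000
33.1553 10.8488 0.0000 0.0000
43.4527 20.4611 0.0000 0.0000 0.0000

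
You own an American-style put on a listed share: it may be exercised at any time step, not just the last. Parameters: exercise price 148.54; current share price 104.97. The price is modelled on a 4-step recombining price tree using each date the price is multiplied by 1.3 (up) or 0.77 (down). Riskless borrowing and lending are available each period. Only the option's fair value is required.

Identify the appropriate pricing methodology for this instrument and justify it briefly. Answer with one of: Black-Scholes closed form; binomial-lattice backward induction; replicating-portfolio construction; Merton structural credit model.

Key observation: with exercise allowed before expiry on a discrete up/down model (4 steps from spot 104.97), the strike-148.54 put's value must be rolled back through the tree testing early exercise at each node.

framework: binomial-lattice backward induction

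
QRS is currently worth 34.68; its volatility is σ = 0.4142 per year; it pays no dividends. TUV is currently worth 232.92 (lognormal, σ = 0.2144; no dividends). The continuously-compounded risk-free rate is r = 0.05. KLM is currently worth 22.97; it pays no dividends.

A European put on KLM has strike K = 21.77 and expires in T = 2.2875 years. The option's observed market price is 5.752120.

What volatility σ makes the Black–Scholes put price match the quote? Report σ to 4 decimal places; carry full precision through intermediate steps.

sigma = 0.5994

At σ = 0.5994 the Black–Scholes value reproduces the quote:
σ√T = 0.5994·√2.2875 = 0.906562
d₁ = (ln(S/K) + (r+σ²/2)T) / (σ√T) = (ln(22.97/21.77) + (0.05+0.5994²/2)·2.2875) / 0.906562 = (0.053656 + 0.525302) / 0.906562 = 0.638631
d₂ = d₁ − σ√T = 0.638631 − 0.906562 = -0.267931
e^{−rT} = 0.891923
N(−d₁) = 0.261532,  N(−d₂) = 0.605624
V = K·e^{−rT}·N(−d₂) − S·N(−d₁) = 11.759500 − 6.007381 = 5.752120 (equal to the quote); since ∂V/∂σ > 0 for all σ, the implied volatility is unique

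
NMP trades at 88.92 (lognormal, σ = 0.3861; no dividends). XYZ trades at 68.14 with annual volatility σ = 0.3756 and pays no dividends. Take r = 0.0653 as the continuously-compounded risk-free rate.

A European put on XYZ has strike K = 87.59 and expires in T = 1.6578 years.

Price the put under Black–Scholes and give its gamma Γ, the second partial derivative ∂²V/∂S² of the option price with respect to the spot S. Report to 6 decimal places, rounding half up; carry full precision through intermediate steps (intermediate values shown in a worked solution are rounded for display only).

price = 19.844672
Γ = 0.012089

σ√T = 0.3756·√1.6578 = 0.483606
d₁ = (ln(S/K) + (r+σ²/2)T) / (σ√T) = (ln(68.14/87.59) + (0.0653+0.3756²/2)·1.6578) / 0.483606 = (-0.251102 + 0.225192) / 0.483606 = -0.053578
d₂ = d₁ − σ√T = -0.053578 − 0.483606 = -0.537184
e^{−rT} = 0.897399
N(−d₁) = 0.521364,  N(−d₂) = 0.704430
Put price V = K·e^{−rT}·N(−d₂) − S·N(−d₁) = 55.370440 − 35.525768 = 19.844672
φ(d₁) = (1/√(2π))·e^{−d₁²/2} = 0.398370
Γ = φ(d₁) / (S·σ·√T) = 0.012089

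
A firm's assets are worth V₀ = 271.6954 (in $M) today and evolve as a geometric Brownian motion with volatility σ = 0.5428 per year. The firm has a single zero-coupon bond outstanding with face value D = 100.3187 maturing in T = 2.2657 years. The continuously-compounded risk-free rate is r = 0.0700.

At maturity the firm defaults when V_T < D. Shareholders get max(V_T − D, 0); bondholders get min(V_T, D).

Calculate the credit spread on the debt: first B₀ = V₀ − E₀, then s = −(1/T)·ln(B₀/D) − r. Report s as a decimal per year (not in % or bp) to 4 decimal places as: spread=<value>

spread=0.0221

Apply the equity-as-call identities (strike 100.3187, horizon 2.2657 years):
d₁ = [ln(V₀/D) + (r + σ²/2)T] / (σ√T)
   = [ln(271.6954/100.3187) + (0.0700 + 0.5·0.5428²)·2.2657] / (0.5428·√2.2657)
   = [0.996329 + 0.492373] / 0.817036 = 1.822077
d₂ = d₁ − σ√T = 1.822077 − 0.817036 = 1.005041
N(d₁) = 0.965778,  N(d₂) = 0.842562,  e^(−rT) = 0.853338
E₀ = V₀·N(d₁) − D·e^(−rT)·N(d₂)
   = 271.6954·0.965778 − 100.3187·0.853338·0.842562 = 190.269376
B₀ = V₀ − E₀ = 271.6954 − 190.269376 = 81.426024
spread = −(1/T)·ln(B₀/D) − r = −(1/2.2657)·ln(81.426024/100.3187) − 0.0700 = 0.02209392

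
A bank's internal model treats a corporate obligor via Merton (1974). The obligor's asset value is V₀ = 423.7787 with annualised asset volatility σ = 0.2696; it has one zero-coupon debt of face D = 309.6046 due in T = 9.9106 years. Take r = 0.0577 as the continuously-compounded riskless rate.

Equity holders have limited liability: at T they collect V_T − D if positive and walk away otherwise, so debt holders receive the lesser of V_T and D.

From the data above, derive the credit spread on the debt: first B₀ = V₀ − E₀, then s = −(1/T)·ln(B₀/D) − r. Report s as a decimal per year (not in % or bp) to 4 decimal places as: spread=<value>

spread=0.0101

Work the structural quantities from V₀ = 423.7787 against face 309.6046:
d₁ = [ln(V₀/D) + (r + σ²/2)T] / (σ√T)
   = [ln(423.7787/309.6046) + (0.0577 + 0.5·0.2696²)·9.9106] / (0.2696·√9.9106)
   = [0.313915 + 0.932013] / 0.848731 = 1.467991
d₂ = d₁ − σ√T = 1.467991 − 0.848731 = 0.619260
N(d₁) = 0.928947,  N(d₂) = 0.732128,  e^(−rT) = 0.564485
E₀ = V₀·N(d₁) − D·e^(−rT)·N(d₂)
   = 423.7787·0.928947 − 309.6046·0.564485·0.732128 = 265.715977
B₀ = V₀ − E₀ = 423.7787 − 265.715977 = 158.062723
spread = −(1/T)·ln(B₀/D) − r = −(1/9.9106)·ln(158.062723/309.6046) − 0.0577 = 0.01013687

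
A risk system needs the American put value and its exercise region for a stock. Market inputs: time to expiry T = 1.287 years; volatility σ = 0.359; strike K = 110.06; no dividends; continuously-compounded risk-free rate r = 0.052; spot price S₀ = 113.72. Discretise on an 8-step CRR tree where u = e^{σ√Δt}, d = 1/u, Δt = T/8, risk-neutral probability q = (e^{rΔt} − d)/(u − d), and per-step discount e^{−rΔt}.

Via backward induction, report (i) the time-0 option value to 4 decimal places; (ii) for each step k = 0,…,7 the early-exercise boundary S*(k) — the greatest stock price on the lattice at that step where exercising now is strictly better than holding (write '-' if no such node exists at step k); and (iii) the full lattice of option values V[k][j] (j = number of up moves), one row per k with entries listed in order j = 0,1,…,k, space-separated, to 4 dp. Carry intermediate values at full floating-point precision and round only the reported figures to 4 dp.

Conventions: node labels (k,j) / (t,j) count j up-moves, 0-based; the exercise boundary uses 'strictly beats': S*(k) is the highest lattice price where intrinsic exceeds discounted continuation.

price = 13.1682
boundary = - - - 73.8298 63.9289 73.8298 85.2642 73.8298
tree:
13.1682
19.0847 7.3113
26.7883 11.4917 3.1390
36.2302 17.5399 5.4709 0.7956
46.1311 25.8040 9.3445 1.5828 0.0000
54.7044 36.2302 15.5270 3.1489 0.0000 0.0000
62.1278 46.1311 24.7958 6.2647 0.0000 0.0000 0.0000
68.5558 54.7044 36.2302 12.4634 0.0000 0.0000 0.0000 0.0000
74.1217 62.1278 46.1311 24.7958 0.0000 0.0000 0.0000 0.0000 0.0000

Δt=0.16087, u=1.15488, d=0.86589, q=0.49313, disc=e^(-rΔt)=0.99167
k=8 terminal: V=max(K-S,0) → 74.1217 62.1278 46.1311 24.7958 0.0000 0.0000 0.0000 0.0000 0.0000
k=7: j=0 S=41.5042 intr=68.5558 cont=67.6389 V=68.5558[EX]; j=1 S=55.3556 intr=54.7044 cont=53.7875 V=54.7044[EX]; j=2 S=73.8298 intr=36.2302 cont=35.3133 V=36.2302[EX]; j=3 S=98.4695 intr=11.5905 cont=12.4634 V=12.4634[hold]; j=4 S=131.3324 intr=0.0000 cont=0.0000 V=0.0000[hold]; j=5 S=175.1628 intr=0.0000 cont=0.0000 V=0.0000[hold]; j=6 S=233.6209 intr=0.0000 cont=0.0000 V=0.0000[hold]; j=7 S=311.5887 intr=0.0000 cont=0.0000 V=0.0000[hold]  S*(7)=73.8298
k=6: j=0 S=47.9322 intr=62.1278 cont=61.2110 V=62.1278[EX]; j=1 S=63.9289 intr=46.1311 cont=45.2143 V=46.1311[EX]; j=2 S=85.2642 intr=24.7958 cont=24.3058 V=24.7958[EX]; j=3 S=113.7200 intr=0.0000 cont=6.2647 V=6.2647[hold]; j=4 S=151.6725 intr=0.0000 cont=0.0000 V=0.0000[hold]; j=5 S=202.2911 intr=0.0000 cont=0.0000 V=0.0000[hold]; j=6 S=269.8030 intr=0.0000 cont=0.0000 V=0.0000[hold]  S*(6)=85.2642
k=5: j=0 S=55.3556 intr=54.7044 cont=53.7875 V=54.7044[EX]; j=1 S=73.8298 intr=36.2302 cont=35.3133 V=36.2302[EX]; j=2 S=98.4695 intr=11.5905 cont=15.5270 V=15.5270[hold]; j=3 S=131.3324 intr=0.0000 cont=3.1489 V=3.1489[hold]; j=4 S=175.1628 intr=0.0000 cont=0.0000 V=0.0000[hold]; j=5 S=233.6209 intr=0.0000 cont=0.0000 V=0.0000[hold]  S*(5)=73.8298
k=4: j=0 S=63.9289 intr=46.1311 cont=45.2143 V=46.1311[EX]; j=1 S=85.2642 intr=24.7958 cont=25.8040 V=25.8040[hold]; j=2 S=113.7200 intr=0.0000 cont=9.3445 V=9.3445[hold]; j=3 S=151.6725 intr=0.0000 cont=1.5828 V=1.5828[hold]; j=4 S=202.2911 intr=0.0000 cont=0.0000 V=0.0000[hold]  S*(4)=63.9289
k=3: j=0 S=73.8298 intr=36.2302 cont=35.8063 V=36.2302[EX]; j=1 S=98.4695 intr=11.5905 cont=17.5399 V=17.5399[hold]; j=2 S=131.3324 intr=0.0000 cont=5.4709 V=5.4709[hold]; j=3 S=175.1628 intr=0.0000 cont=0.7956 V=0.7956[hold]  S*(3)=73.8298
k=2: j=0 S=85.2642 intr=24.7958 cont=26.7883 V=26.7883[hold]; j=1 S=113.7200 intr=0.0000 cont=11.4917 V=11.4917[hold]; j=2 S=151.6725 intr=0.0000 cont=3.1390 V=3.1390[hold]  S*(2)=-
k=1: j=0 S=98.4695 intr=11.5905 cont=19.0847 V=19.0847[hold]; j=1 S=131.3324 intr=0.0000 cont=7.3113 V=7.3113[hold]  S*(1)=-
k=0: j=0 S=113.7200 intr=0.0000 cont=13.1682 V=13.1682[hold]  S*(0)=-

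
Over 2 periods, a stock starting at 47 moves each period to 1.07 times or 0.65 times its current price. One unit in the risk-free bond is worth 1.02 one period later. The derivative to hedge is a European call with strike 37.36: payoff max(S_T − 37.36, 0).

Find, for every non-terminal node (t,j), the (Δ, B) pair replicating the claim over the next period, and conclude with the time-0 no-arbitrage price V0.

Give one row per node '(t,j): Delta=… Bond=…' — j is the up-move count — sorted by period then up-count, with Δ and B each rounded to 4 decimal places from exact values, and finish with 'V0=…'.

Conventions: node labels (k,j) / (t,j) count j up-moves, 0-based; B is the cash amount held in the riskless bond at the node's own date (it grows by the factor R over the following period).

Under the risk-neutral measure, an up-move has probability p* = (R−d)/(u−d) = 0.8810 and values discount at R = 1.02.
Terminal payoffs: V(2,0)=0.0000, V(2,1)=0.0000, V(2,2)=16.4503
Node (1,0) S=30.5500: V=(p*·0.0000+(1−p*)·0.0000)/1.02=0.0000; Δ=(0.0000−0.0000)/(32.6885−19.8575)=0.0000; B=V−Δ·S=0.0000
Node (1,1) S=50.2900: V=(p*·16.4503+(1−p*)·0.0000)/1.02=14.2078; Δ=(16.4503−0.0000)/(53.8103−32.6885)=0.7788; B=V−Δ·S=-24.9596
Node (0,0) S=47.0000: V=(p*·14.2078+(1−p*)·0.0000)/1.02=12.2710; Δ=(14.2078−0.0000)/(50.2900−30.5500)=0.7197; B=V−Δ·S=-21.5571
Check: Δ(0,0)·S0 + B(0,0) = 12.2710 = V0.

(0,0): Delta=0.7197 Bond=-21.5571
(1,0): Delta=0.0000 Bond=0.0000
(1,1): Delta=0.7788 Bond=-24.9596
V0=12.2710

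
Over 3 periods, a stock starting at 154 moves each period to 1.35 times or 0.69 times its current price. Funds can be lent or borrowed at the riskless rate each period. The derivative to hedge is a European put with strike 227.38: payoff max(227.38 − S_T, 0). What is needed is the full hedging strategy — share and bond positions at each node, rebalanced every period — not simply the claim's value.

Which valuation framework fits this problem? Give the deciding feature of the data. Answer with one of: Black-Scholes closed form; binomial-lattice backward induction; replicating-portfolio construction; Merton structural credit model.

framework: replicating-portfolio construction

Key observation: the deliverable is the dynamic trading strategy on the 3-step tree (spot 154, moves 1.35 and 0.69), so the valuation must go through the node-by-node replicating-portfolio solve.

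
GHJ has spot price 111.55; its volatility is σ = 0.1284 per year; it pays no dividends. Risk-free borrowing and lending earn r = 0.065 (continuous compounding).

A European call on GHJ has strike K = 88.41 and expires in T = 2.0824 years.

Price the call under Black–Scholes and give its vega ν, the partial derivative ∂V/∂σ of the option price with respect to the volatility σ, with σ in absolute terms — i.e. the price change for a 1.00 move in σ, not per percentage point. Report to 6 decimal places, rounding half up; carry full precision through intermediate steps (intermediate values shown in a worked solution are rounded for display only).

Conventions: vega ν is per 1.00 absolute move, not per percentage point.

price = 34.483641
ν = 7.414682

σ√T = 0.1284·√2.0824 = 0.185288
d₁ = (ln(S/K) + (r+σ²/2)T) / (σ√T) = (ln(111.55/88.41) + (0.065+0.1284²/2)·2.0824) / 0.185288 = (0.232488 + 0.152522) / 0.185288 = 2.077899
d₂ = d₁ − σ√T = 2.077899 − 0.185288 = 1.892611
e^{−rT} = 0.873405
N(d₁) = 0.981141,  N(d₂) = 0.970795
Call price V = S·N(d₁) − K·e^{−rT}·N(d₂) = 109.446243 − 74.962602 = 34.483641
φ(d₁) = (1/√(2π))·e^{−d₁²/2} = 0.046062
ν = S·φ(d₁)·√T = 7.414682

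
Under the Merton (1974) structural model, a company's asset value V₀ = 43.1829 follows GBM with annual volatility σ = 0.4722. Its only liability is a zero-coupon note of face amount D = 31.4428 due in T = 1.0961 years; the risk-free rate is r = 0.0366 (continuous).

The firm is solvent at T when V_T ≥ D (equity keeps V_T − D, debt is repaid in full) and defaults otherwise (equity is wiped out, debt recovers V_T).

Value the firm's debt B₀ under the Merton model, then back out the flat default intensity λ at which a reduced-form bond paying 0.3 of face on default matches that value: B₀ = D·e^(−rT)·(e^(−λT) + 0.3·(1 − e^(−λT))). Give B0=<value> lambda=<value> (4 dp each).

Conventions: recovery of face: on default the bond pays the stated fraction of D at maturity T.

B0=27.7952 lambda=0.1105

With assets at 43.1829 and a single debt payment of 31.4428 at 1.0961 years:
d₁ = [ln(V₀/D) + (r + σ²/2)T] / (σ√T)
   = [ln(43.1829/31.4428) + (0.0366 + 0.5·0.4722²)·1.0961] / (0.4722·√1.0961)
   = [0.317275 + 0.162318] / 0.494369 = 0.970110
d₂ = d₁ − σ√T = 0.970110 − 0.494369 = 0.475741
N(d₁) = 0.834004,  N(d₂) = 0.682871,  e^(−rT) = 0.960677
E₀ = V₀·N(d₁) − D·e^(−rT)·N(d₂)
   = 43.1829·0.834004 − 31.4428·0.960677·0.682871 = 15.387678
B₀ = V₀ − E₀ = 43.1829 − 15.387678 = 27.795222
e^(−λT) = (B₀·e^(rT)/D − 0.3)/(1 − 0.3) = (27.7952·1.040933/31.4428 − 0.3)/0.7 = 0.88596690
λ = −ln(0.88596690)/1.0961 = 0.110460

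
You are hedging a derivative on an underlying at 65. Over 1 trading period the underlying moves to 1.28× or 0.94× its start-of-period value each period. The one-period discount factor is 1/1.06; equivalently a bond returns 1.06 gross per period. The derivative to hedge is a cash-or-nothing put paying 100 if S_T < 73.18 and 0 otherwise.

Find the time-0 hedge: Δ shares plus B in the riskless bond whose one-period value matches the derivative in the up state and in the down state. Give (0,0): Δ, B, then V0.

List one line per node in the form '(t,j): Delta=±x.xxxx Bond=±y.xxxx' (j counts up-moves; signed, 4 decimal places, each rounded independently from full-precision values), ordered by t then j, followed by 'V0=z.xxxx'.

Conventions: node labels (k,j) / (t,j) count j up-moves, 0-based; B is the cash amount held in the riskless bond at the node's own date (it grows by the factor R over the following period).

(0,0): Delta=-4.5249 Bond=355.1609
V0=61.0433

No-arbitrage ⇒ martingale measure with p* = (R−d)/(u−d) = 0.3529.
Payoffs at expiry: V(1,0)=100.0000, V(1,1)=0.0000
Node (0,0) S=65.0000: V=(p*·0.0000+(1−p*)·100.0000)/1.06=61.0433; Δ=(0.0000−100.0000)/(83.2000−61.1000)=-4.5249; B=V−Δ·S=355.1609
As a check, the time-0 holding Δ(0,0)·S0 + B(0,0) comes to 61.0433 — exactly V0.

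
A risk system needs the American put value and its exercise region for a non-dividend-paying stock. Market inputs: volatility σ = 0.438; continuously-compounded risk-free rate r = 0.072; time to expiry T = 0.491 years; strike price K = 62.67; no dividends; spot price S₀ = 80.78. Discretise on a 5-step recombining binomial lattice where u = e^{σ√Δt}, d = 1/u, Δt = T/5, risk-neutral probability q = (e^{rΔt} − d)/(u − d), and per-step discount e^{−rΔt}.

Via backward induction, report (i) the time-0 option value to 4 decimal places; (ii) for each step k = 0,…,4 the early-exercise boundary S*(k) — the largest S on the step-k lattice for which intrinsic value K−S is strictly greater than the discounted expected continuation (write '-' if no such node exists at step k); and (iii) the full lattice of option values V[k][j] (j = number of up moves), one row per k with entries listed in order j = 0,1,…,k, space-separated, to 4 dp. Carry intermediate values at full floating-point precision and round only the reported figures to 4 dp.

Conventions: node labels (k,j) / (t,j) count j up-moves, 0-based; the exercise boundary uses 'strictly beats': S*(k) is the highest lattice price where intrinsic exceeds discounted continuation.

Δt=0.09820  u=1.14712  d=0.87175  q=0.49151  discount=0.99295
step 5 (expiry): payoffs max(K−S,0) = 22.0016 9.1550 0.0000 0.0000 0.0000 0.0000
step 4: (k=4,j=0): S=46.6516, K−S=16.0184, hold=15.5769 ⇒ V=16.0184 exercise | (k=4,j=1): S=61.3882, K−S=1.2818, hold=4.6224 ⇒ V=4.6224 continue | (k=4,j=2): S=80.7800, K−S=0.0000, hold=0.0000 ⇒ V=0.0000 continue | (k=4,j=3): S=106.2974, K−S=0.0000, hold=0.0000 ⇒ V=0.0000 continue | (k=4,j=4): S=139.8753, K−S=0.0000, hold=0.0000 ⇒ V=0.0000 continue  boundary S*=46.6516
step 3: (k=3,j=0): S=53.5150, K−S=9.1550, hold=10.3438 ⇒ V=10.3438 continue | (k=3,j=1): S=70.4198, K−S=0.0000, hold=2.3339 ⇒ V=2.3339 continue | (k=3,j=2): S=92.6645, K−S=0.0000, hold=0.0000 ⇒ V=0.0000 continue | (k=3,j=3): S=121.9360, K−S=0.0000, hold=0.0000 ⇒ V=0.0000 continue  boundary S*=-
step 2: (k=2,j=0): S=61.3882, K−S=1.2818, hold=6.3618 ⇒ V=6.3618 continue | (k=2,j=1): S=80.7800, K−S=0.0000, hold=1.1784 ⇒ V=1.1784 continue | (k=2,j=2): S=106.2974, K−S=0.0000, hold=0.0000 ⇒ V=0.0000 continue  boundary S*=-
step 1: (k=1,j=0): S=70.4198, K−S=0.0000, hold=3.7872 ⇒ V=3.7872 continue | (k=1,j=1): S=92.6645, K−S=0.0000, hold=0.5950 ⇒ V=0.5950 continue  boundary S*=-
step 0: (k=0,j=0): S=80.7800, K−S=0.0000, hold=2.2026 ⇒ V=2.2026 continue  boundary S*=-

price = 2.2026
boundary = - - - - 46.6516
tree:
2.2026
3.7872 0.5950
6.3618 1.1784 0.0000
10.3438 2.3339 0.0000 0.0000
16.0184 4.6224 0.0000 0.0000 0.0000
22.0016 9.1550 0.0000 0.0000 0.0000 0.0000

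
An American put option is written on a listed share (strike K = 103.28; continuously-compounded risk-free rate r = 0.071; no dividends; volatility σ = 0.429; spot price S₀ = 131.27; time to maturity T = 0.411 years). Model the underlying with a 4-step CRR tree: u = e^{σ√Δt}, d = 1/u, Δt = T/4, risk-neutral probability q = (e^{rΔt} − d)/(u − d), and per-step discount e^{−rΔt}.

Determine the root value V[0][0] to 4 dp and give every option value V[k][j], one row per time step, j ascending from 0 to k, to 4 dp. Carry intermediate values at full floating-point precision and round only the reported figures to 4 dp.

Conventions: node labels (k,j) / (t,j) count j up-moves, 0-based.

price = 2.7698
tree:
2.7698
5.0509 0.4578
9.1394 0.9082 0.0000
16.3839 1.8016 0.0000 0.0000
27.5482 3.5738 0.0000 0.0000 0.0000

Δt=0.10275  u=1.14742  d=0.87152  q=0.49221  discount=0.99273
step 4 (expiry): payoffs max(K−S,0) = 27.5482 3.5738 0.0000 0.0000 0.0000
k=3: (k=3,j=0): S=86.8961, K−S=16.3839, hold=15.6332 ⇒ V=16.3839 exercise | (k=3,j=1): S=114.4047, K−S=0.0000, hold=1.8016 ⇒ V=1.8016 continue | (k=3,j=2): S=150.6216, K−S=0.0000, hold=0.0000 ⇒ V=0.0000 continue | (k=3,j=3): S=198.3037, K−S=0.0000, hold=0.0000 ⇒ V=0.0000 continue
k=2: (k=2,j=0): S=99.7062, K−S=3.5738, hold=9.1394 ⇒ V=9.1394 continue | (k=2,j=1): S=131.2700, K−S=0.0000, hold=0.9082 ⇒ V=0.9082 continue | (k=2,j=2): S=172.8260, K−S=0.0000, hold=0.0000 ⇒ V=0.0000 continue
k=1: (k=1,j=0): S=114.4047, K−S=0.0000, hold=5.0509 ⇒ V=5.0509 continue | (k=1,j=1): S=150.6216, K−S=0.0000, hold=0.4578 ⇒ V=0.4578 continue
k=0: (k=0,j=0): S=131.2700, K−S=0.0000, hold=2.7698 ⇒ V=2.7698 continue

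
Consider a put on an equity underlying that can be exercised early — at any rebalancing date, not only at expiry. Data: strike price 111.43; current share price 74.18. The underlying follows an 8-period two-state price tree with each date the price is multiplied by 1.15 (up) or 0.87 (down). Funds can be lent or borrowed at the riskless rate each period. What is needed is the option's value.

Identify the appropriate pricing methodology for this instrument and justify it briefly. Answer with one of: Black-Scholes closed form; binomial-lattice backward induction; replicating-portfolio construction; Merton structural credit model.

Key observation: early exercise of the strike-111.43 put must be checked at each of the 8 dates (spot 74.18), which forces a node-by-node comparison of intrinsic and continuation value backward from expiry.

framework: binomial-lattice backward induction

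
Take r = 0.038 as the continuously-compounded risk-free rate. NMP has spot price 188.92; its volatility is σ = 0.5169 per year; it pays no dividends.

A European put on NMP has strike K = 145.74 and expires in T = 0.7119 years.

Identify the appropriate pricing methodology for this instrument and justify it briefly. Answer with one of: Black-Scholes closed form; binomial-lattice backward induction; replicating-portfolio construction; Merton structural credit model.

framework: Black-Scholes closed form

Key observation: a European claim on NMP (strike 145.74) — a lognormal (GBM) underlying with constant rate and volatility — has an exact closed-form value; no lattice or capital structure is involved.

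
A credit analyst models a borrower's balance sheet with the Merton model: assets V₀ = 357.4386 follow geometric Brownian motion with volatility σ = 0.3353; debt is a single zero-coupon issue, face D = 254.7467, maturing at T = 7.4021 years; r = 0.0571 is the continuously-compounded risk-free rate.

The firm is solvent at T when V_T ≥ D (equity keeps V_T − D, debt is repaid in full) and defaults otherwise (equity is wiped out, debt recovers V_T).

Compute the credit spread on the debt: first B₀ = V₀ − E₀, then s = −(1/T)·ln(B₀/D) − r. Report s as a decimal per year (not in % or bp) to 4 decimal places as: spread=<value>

With assets at 357.4386 and a single debt payment of 254.7467 at 7.4021 years:
d₁ = [ln(V₀/D) + (r + σ²/2)T] / (σ√T)
   = [ln(357.4386/254.7467) + (0.0571 + 0.5·0.3353²)·7.4021] / (0.3353·√7.4021)
   = [0.338694 + 0.838754] / 0.912244 = 1.290716
d₂ = d₁ − σ√T = 1.290716 − 0.912244 = 0.378472
N(d₁) = 0.901599,  N(d₂) = 0.647460,  e^(−rT) = 0.655301
E₀ = V₀·N(d₁) − D·e^(−rT)·N(d₂)
   = 357.4386·0.901599 − 254.7467·0.655301·0.647460 = 214.181947
B₀ = V₀ − E₀ = 357.4386 − 214.181947 = 143.256653
spread = −(1/T)·ln(B₀/D) − r = −(1/7.4021)·ln(143.256653/254.7467) − 0.0571 = 0.02066603

spread=0.0207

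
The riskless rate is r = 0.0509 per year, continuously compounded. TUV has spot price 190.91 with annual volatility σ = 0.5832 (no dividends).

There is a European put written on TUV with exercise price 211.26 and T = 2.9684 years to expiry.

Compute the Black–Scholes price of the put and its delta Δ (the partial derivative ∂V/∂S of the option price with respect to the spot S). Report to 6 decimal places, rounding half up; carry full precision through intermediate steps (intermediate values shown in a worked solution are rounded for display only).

σ√T = 0.5832·√2.9684 = 1.004798
d₁ = (ln(S/K) + (r+σ²/2)T) / (σ√T) = (ln(190.91/211.26) + (0.0509+0.5832²/2)·2.9684) / 1.004798 = (-0.101287 + 0.655901) / 1.004798 = 0.551965
d₂ = d₁ − σ√T = 0.551965 − 1.004798 = -0.452833
e^{−rT} = 0.859769
N(−d₁) = 0.290486,  N(−d₂) = 0.674665
Put price V = K·e^{−rT}·N(−d₂) − S·N(−d₁) = 122.542710 − 55.456700 = 67.086010
Δ = −N(−d₁) = -0.290486

price = 67.086010
Δ = -0.290486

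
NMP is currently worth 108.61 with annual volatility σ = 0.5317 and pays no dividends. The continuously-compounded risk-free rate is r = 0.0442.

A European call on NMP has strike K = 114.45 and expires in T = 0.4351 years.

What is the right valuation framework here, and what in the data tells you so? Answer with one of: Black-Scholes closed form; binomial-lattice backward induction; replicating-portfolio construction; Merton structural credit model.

framework: Black-Scholes closed form

Key observation: with NMP following a GBM at constant σ and r, the European call struck at 114.45 prices in closed form — nothing here needs a stepwise model or a balance sheet.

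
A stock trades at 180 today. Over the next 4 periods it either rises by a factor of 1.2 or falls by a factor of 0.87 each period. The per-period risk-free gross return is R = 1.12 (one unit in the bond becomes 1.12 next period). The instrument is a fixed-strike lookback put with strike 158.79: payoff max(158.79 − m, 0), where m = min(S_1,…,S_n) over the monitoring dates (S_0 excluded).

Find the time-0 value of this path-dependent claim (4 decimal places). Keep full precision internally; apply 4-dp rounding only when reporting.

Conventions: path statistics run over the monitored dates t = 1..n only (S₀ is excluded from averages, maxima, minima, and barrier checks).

Set p* = 0.7576 (from d < R < u); the path-dependent value is the discounted p*-expectation over all price paths.
Enumerate all 2^4 = 16 price paths (U = up ×1.2, D = down ×0.87); each path with k up-moves has probability p*^k·(1−p*)^(4−k).
DDDD: m=103.1216, payoff=55.6684, prob=0.003454
UDDD: m=142.2366, payoff=16.5534, prob=0.010793
DUDD: m=142.2366, payoff=16.5534, prob=0.010793
UUDD: m=196.1885, payoff=0.0000, prob=0.033729
DDUD: m=136.2420, payoff=22.5480, prob=0.010793
UDUD: m=187.9200, payoff=0.0000, prob=0.033729
DUUD: m=156.6000, payoff=2.1900, prob=0.033729
UUUD: m=216.0000, payoff=0.0000, prob=0.105403
DDDU: m=118.5305, payoff=40.2595, prob=0.010793
UDDU: m=163.4904, payoff=0.0000, prob=0.033729
DUDU: m=156.6000, payoff=2.1900, prob=0.033729
UUDU: m=216.0000, payoff=0.0000, prob=0.105403
DDUU: m=136.2420, payoff=22.5480, prob=0.033729
UDUU: m=187.9200, payoff=0.0000, prob=0.105403
DUUU: m=156.6000, payoff=2.1900, prob=0.105403
UUUU: m=216.0000, payoff=0.0000, prob=0.329385
Price = Σ prob·payoff / R^4 = 2.366590 / 1.573519 = 1.5040

price = 1.5040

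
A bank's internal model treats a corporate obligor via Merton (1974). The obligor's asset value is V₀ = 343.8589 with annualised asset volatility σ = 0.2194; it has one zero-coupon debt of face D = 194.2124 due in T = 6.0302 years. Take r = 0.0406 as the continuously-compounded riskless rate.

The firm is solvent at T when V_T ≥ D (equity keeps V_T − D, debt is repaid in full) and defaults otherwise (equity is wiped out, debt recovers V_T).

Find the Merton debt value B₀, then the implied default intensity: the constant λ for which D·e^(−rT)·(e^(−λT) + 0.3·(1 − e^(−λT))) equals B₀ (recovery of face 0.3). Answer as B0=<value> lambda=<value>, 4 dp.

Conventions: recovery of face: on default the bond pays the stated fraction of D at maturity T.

B0=148.6374 lambda=0.0054

Equity is a call on the firm's assets struck at D = 194.2124:
d₁ = [ln(V₀/D) + (r + σ²/2)T] / (σ√T)
   = [ln(343.8589/194.2124) + (0.0406 + 0.5·0.2194²)·6.0302] / (0.2194·√6.0302)
   = [0.571279 + 0.389962] / 0.538769 = 1.784144
d₂ = d₁ − σ√T = 1.784144 − 0.538769 = 1.245375
N(d₁) = 0.962800,  N(d₂) = 0.893503,  e^(−rT) = 0.782841
E₀ = V₀·N(d₁) − D·e^(−rT)·N(d₂)
   = 343.8589·0.962800 − 194.2124·0.782841·0.893503 = 195.221456
B₀ = V₀ − E₀ = 343.8589 − 195.221456 = 148.637444
e^(−λT) = (B₀·e^(rT)/D − 0.3)/(1 − 0.3) = (148.6374·1.277399/194.2124 − 0.3)/0.7 = 0.96805333
λ = −ln(0.96805333)/6.0302 = 0.005384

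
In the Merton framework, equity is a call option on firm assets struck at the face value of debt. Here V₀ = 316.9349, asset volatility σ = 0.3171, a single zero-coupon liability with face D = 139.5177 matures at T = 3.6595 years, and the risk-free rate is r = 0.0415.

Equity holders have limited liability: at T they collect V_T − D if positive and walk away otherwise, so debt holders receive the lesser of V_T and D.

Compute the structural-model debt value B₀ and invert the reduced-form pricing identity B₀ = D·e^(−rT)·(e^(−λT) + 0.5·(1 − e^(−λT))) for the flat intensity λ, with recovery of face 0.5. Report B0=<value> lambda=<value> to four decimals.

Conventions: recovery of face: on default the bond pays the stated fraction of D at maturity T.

Equity is a call on the firm's assets struck at D = 139.5177:
d₁ = [ln(V₀/D) + (r + σ²/2)T] / (σ√T)
   = [ln(316.9349/139.5177) + (0.0415 + 0.5·0.3171²)·3.6595] / (0.3171·√3.6595)
   = [0.820505 + 0.335855] / 0.606607 = 1.906277
d₂ = d₁ − σ√T = 1.906277 − 0.606607 = 1.299670
N(d₁) = 0.971693,  N(d₂) = 0.903143,  e^(−rT) = 0.859101
E₀ = V₀·N(d₁) − D·e^(−rT)·N(d₂)
   = 316.9349·0.971693 − 139.5177·0.859101·0.903143 = 199.712892
B₀ = V₀ − E₀ = 316.9349 − 199.712892 = 117.222008
e^(−λT) = (B₀·e^(rT)/D − 0.5)/(1 − 0.5) = (117.2220·1.164008/139.5177 − 0.5)/0.5 = 0.95598622
λ = −ln(0.95598622)/3.6595 = 0.012300

B0=117.2220 lambda=0.0123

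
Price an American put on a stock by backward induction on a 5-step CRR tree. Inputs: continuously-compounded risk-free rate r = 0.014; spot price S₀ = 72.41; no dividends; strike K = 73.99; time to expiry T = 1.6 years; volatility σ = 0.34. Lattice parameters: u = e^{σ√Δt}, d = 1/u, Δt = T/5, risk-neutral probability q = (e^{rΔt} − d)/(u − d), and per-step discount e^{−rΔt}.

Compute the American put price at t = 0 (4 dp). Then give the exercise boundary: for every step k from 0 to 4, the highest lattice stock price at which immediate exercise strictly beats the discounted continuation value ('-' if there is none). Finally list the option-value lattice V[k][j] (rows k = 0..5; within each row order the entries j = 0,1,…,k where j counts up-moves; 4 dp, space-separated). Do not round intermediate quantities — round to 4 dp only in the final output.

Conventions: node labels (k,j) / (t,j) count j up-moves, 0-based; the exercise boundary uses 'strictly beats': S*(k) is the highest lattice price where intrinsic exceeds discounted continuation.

price = 13.0527
boundary = - - - 40.6641 49.2879
tree:
13.0527
18.5989 6.7638
25.5032 10.7926 2.1690
33.3259 16.7013 4.0624 0.0000
40.4408 24.7021 7.6083 0.0000 0.0000
46.3109 33.3259 14.2494 0.0000 0.0000 0.0000

Δt=0.32000, u=1.21207, d=0.82503, q=0.46367, disc=e^(-rΔt)=0.99553
k=5 terminal: V=max(K-S,0) → 46.3109 33.3259 14.2494 0.0000 0.0000 0.0000
k=4: j=0 S=33.5492 intr=40.4408 cont=40.1101 V=40.4408[EX]; j=1 S=49.2879 intr=24.7021 cont=24.3714 V=24.7021[EX]; j=2 S=72.4100 intr=1.5800 cont=7.6083 V=7.6083[hold]; j=3 S=106.3792 intr=0.0000 cont=0.0000 V=0.0000[hold]; j=4 S=156.2843 intr=0.0000 cont=0.0000 V=0.0000[hold]  S*(4)=49.2879
k=3: j=0 S=40.6641 intr=33.3259 cont=32.9952 V=33.3259[EX]; j=1 S=59.7406 intr=14.2494 cont=16.7013 V=16.7013[hold]; j=2 S=87.7663 intr=0.0000 cont=4.0624 V=4.0624[hold]; j=3 S=128.9395 intr=0.0000 cont=0.0000 V=0.0000[hold]  S*(3)=40.6641
k=2: j=0 S=49.2879 intr=24.7021 cont=25.5032 V=25.5032[hold]; j=1 S=72.4100 intr=1.5800 cont=10.7926 V=10.7926[hold]; j=2 S=106.3792 intr=0.0000 cont=2.1690 V=2.1690[hold]  S*(2)=-
k=1: j=0 S=59.7406 intr=14.2494 cont=18.5989 V=18.5989[hold]; j=1 S=87.7663 intr=0.0000 cont=6.7638 V=6.7638[hold]  S*(1)=-
k=0: j=0 S=72.4100 intr=1.5800 cont=13.0527 V=13.0527[hold]  S*(0)=-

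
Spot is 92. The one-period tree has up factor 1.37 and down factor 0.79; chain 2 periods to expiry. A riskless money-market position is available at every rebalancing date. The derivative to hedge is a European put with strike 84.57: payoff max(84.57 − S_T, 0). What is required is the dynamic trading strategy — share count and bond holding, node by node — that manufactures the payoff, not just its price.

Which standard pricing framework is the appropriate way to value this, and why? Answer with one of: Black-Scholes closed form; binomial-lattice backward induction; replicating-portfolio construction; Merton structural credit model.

framework: replicating-portfolio construction

Key observation: the task asks for the hedge itself — share and bond holdings at every node of the 2-period tree on spot 92 with factors 1.37/0.79 — which is exactly what the replicating-portfolio construction produces.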